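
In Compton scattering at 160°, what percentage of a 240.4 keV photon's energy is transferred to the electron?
0.4771 (or 47.71%)

Calculate initial and final photon energies:

Initial: E₀ = 240.4 keV → λ₀ = 5.1574 pm
Compton shift: Δλ = 4.7063 pm
Final wavelength: λ' = 9.8637 pm
Final energy: E' = 125.6973 keV

Fractional energy loss:
(E₀ - E')/E₀ = (240.4000 - 125.6973)/240.4000
= 114.7027/240.4000
= 0.4771
= 47.71%

(Intermediate values are shown rounded; full precision is carried through to the final answer.)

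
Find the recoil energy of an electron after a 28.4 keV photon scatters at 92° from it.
1.5446 keV

By energy conservation: K_e = E_initial - E_final

First find the scattered photon energy:
Initial wavelength: λ = hc/E = 43.6564 pm
Compton shift: Δλ = λ_C(1 - cos(92°)) = 2.5110 pm
Final wavelength: λ' = 43.6564 + 2.5110 = 46.1674 pm
Final photon energy: E' = hc/λ' = 26.8554 keV

Electron kinetic energy:
K_e = E - E' = 28.4000 - 26.8554 = 1.5446 keV

(Intermediate values are shown rounded; full precision is carried through to the final answer.)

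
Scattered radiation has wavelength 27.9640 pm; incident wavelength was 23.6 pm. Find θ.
143.00°

First find the wavelength shift:
Δλ = λ' - λ = 27.9640 - 23.6 = 4.3640 pm

Using Δλ = λ_C(1 - cos θ), with λ_C = h/(m_e·c) ≈ 2.42631024 pm:
cos θ = 1 - Δλ/λ_C
cos θ = 1 - 4.3640/2.42631024
cos θ = -0.798616

θ = arccos(-0.798616)
θ = 143.00°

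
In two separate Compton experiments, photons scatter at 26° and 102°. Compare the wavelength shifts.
102° produces the larger shift by a factor of 11.935

Calculate both shifts using Δλ = λ_C(1 - cos θ):

For θ₁ = 26°:
Δλ₁ = 2.4263 × (1 - cos(26°))
Δλ₁ = 2.4263 × 0.1012
Δλ₁ = 0.2456 pm

For θ₂ = 102°:
Δλ₂ = 2.4263 × (1 - cos(102°))
Δλ₂ = 2.4263 × 1.2079
Δλ₂ = 2.9308 pm

The 102° angle produces the larger shift.
Ratio: 2.9308/0.2456 = 11.935

(Intermediate values are shown rounded; full precision is carried through to the final answer.)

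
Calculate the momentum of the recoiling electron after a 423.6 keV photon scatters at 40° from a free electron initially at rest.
1.4641e-22 kg·m/s

The electron is initially at rest, so by conservation of momentum:
p⃗_e = p⃗₀ − p⃗'  (incident photon momentum minus scattered photon momentum)

Photon momentum magnitudes (p = h/λ = E/c):
λ₀ = hc/E₀ = 2.9269 pm → p₀ = h/λ₀ = 2.2638e-22 kg·m/s
Δλ = λ_C(1 − cos 40°) = 0.5676 pm
λ' = 3.4946 pm → p' = h/λ' = 1.8961e-22 kg·m/s

The scattered photon makes angle θ = 40° with the incident direction, so by the law of cosines:
|p⃗_e|² = p₀² + p'² − 2p₀p'cos θ
|p⃗_e|² = (2.2638e-22)² + (1.8961e-22)² − 2·2.2638e-22·1.8961e-22·cos(40°)
|p⃗_e| = 1.4641e-22 kg·m/s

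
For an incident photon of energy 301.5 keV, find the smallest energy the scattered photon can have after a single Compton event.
138.3001 keV (at θ = 180°)

The scattered photon has minimum energy when its wavelength is maximum, i.e., when the Compton shift Δλ = λ_C(1 − cos θ) is maximum. This occurs at θ = 180° (backscattering), giving Δλ_max = 2λ_C = 4.8526 pm.

Initial wavelength: λ₀ = hc/E₀ = 4.1122 pm
Maximum final wavelength: λ'_max = λ₀ + 2λ_C = 4.1122 + 4.8526 = 8.9649 pm
Minimum final energy: E'_min = hc/λ'_max = 138.3001 keV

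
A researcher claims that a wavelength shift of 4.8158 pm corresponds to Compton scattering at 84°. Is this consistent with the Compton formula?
No, inconsistent

Calculate the expected shift for θ = 84°:

Δλ_expected = λ_C(1 - cos(84°))
Δλ_expected = 2.4263 × (1 - cos(84°))
Δλ_expected = 2.4263 × 0.8955
Δλ_expected = 2.1727 pm

Given shift: 4.8158 pm
Expected shift: 2.1727 pm
Difference: 2.6431 pm

The values do not match. The given shift corresponds to θ ≈ 170.0°, not 84°.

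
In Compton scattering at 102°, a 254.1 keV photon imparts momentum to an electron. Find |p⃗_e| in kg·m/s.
1.7444e-22 kg·m/s

The electron is initially at rest, so by conservation of momentum:
p⃗_e = p⃗₀ − p⃗'  (incident photon momentum minus scattered photon momentum)

Photon momentum magnitudes (p = h/λ = E/c):
λ₀ = hc/E₀ = 4.8793 pm → p₀ = h/λ₀ = 1.3580e-22 kg·m/s
Δλ = λ_C(1 − cos 102°) = 2.9308 pm
λ' = 7.8101 pm → p' = h/λ' = 8.4840e-23 kg·m/s

The scattered photon makes angle θ = 102° with the incident direction, so by the law of cosines:
|p⃗_e|² = p₀² + p'² − 2p₀p'cos θ
|p⃗_e|² = (1.3580e-22)² + (8.4840e-23)² − 2·1.3580e-22·8.4840e-23·cos(102°)
|p⃗_e| = 1.7444e-22 kg·m/s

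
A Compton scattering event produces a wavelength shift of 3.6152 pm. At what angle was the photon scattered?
119.34°

From the Compton formula Δλ = λ_C(1 - cos θ), we can solve for θ:

cos θ = 1 - Δλ/λ_C

Given:
- Δλ = 3.6152 pm
- λ_C = h/(m_e·c) ≈ 2.42631024 pm

cos θ = 1 - 3.6152/2.42631024
cos θ = 1 - 1.489999
cos θ = -0.489999

θ = arccos(-0.489999)
θ = 119.34°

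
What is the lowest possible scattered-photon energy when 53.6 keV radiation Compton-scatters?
44.3054 keV (at θ = 180°)

The scattered photon has minimum energy when its wavelength is maximum, i.e., when the Compton shift Δλ = λ_C(1 − cos θ) is maximum. This occurs at θ = 180° (backscattering), giving Δλ_max = 2λ_C = 4.8526 pm.

Initial wavelength: λ₀ = hc/E₀ = 23.1314 pm
Maximum final wavelength: λ'_max = λ₀ + 2λ_C = 23.1314 + 4.8526 = 27.9840 pm
Minimum final energy: E'_min = hc/λ'_max = 44.3054 keV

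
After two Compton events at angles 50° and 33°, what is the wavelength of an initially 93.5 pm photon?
94.7581 pm

Apply Compton shift twice:

First scattering at θ₁ = 50°:
Δλ₁ = λ_C(1 - cos(50°))
Δλ₁ = 2.4263 × 0.3572
Δλ₁ = 0.8667 pm

After first scattering:
λ₁ = 93.5 + 0.8667 = 94.3667 pm

Second scattering at θ₂ = 33°:
Δλ₂ = λ_C(1 - cos(33°))
Δλ₂ = 2.4263 × 0.1613
Δλ₂ = 0.3914 pm

Final wavelength:
λ₂ = 94.3667 + 0.3914 = 94.7581 pm

Total shift: Δλ_total = 0.8667 + 0.3914 = 1.2581 pm

(Intermediate values are shown rounded; full precision is carried through to the final answer.)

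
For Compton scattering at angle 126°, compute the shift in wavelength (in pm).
3.8525 pm

Using the Compton scattering formula:
Δλ = λ_C(1 - cos θ)

where λ_C = h/(m_e·c) ≈ 2.4263 pm is the Compton wavelength of an electron.

For θ = 126°:
cos(126°) = -0.5878
1 - cos(126°) = 1.5878

Δλ = 2.4263 × 1.5878
Δλ = 3.8525 pm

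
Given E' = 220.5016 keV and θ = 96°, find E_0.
421.2999 keV

Convert final energy to wavelength (hc ≈ 1239.842 keV·pm):
λ' = hc/E' = 1239.842 / 220.5016 = 5.6228 pm

Calculate the Compton shift:
Δλ = λ_C(1 - cos(96°))
Δλ = 2.4263 × (1 - cos(96°))
Δλ = 2.6799 pm

Initial wavelength:
λ = λ' - Δλ = 5.6228 - 2.6799 = 2.9429 pm

Initial energy:
E = hc/λ = 1239.842 / 2.9429 = 421.2999 keV

(Intermediate values are shown rounded; full precision is carried through to the final answer.)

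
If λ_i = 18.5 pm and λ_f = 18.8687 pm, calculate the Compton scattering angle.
32.00°

First find the wavelength shift:
Δλ = λ' - λ = 18.8687 - 18.5 = 0.3687 pm

Using Δλ = λ_C(1 - cos θ), with λ_C = h/(m_e·c) ≈ 2.42631024 pm:
cos θ = 1 - Δλ/λ_C
cos θ = 1 - 0.3687/2.42631024
cos θ = 0.848041

θ = arccos(0.848041)
θ = 32.00°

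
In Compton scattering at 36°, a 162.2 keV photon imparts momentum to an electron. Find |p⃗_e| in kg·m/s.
5.2256e-23 kg·m/s

The electron is initially at rest, so by conservation of momentum:
p⃗_e = p⃗₀ − p⃗'  (incident photon momentum minus scattered photon momentum)

Photon momentum magnitudes (p = h/λ = E/c):
λ₀ = hc/E₀ = 7.6439 pm → p₀ = h/λ₀ = 8.6684e-23 kg·m/s
Δλ = λ_C(1 − cos 36°) = 0.4634 pm
λ' = 8.1073 pm → p' = h/λ' = 8.1730e-23 kg·m/s

The scattered photon makes angle θ = 36° with the incident direction, so by the law of cosines:
|p⃗_e|² = p₀² + p'² − 2p₀p'cos θ
|p⃗_e|² = (8.6684e-23)² + (8.1730e-23)² − 2·8.6684e-23·8.1730e-23·cos(36°)
|p⃗_e| = 5.2256e-23 kg·m/s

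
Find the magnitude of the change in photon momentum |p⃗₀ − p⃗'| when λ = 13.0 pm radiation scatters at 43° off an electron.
3.6539e-23 kg·m/s

Photon momentum magnitude is p = h/λ.

Initial momentum:
p₀ = h/λ = 6.6261e-34/1.3000e-11 = 5.0970e-23 kg·m/s

After scattering:
λ' = λ + Δλ = 13.0 + 0.6518 = 13.6518 pm
p' = h/λ' = 6.6261e-34/1.3652e-11 = 4.8536e-23 kg·m/s

Momentum is a vector; the scattered photon's direction makes angle θ = 43° with the incident direction. The magnitude of the vector change Δp⃗ = p⃗₀ − p⃗' is found from the law of cosines:
|Δp⃗|² = p₀² + p'² − 2p₀p'cos θ
|Δp⃗|² = (5.0970e-23)² + (4.8536e-23)² − 2·5.0970e-23·4.8536e-23·cos(43°)
|Δp⃗| = 3.6539e-23 kg·m/s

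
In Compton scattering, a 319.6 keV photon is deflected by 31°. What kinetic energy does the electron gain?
26.2096 keV

By energy conservation: K_e = E_initial - E_final

First find the scattered photon energy:
Initial wavelength: λ = hc/E = 3.8794 pm
Compton shift: Δλ = λ_C(1 - cos(31°)) = 0.3466 pm
Final wavelength: λ' = 3.8794 + 0.3466 = 4.2259 pm
Final photon energy: E' = hc/λ' = 293.3904 keV

Electron kinetic energy:
K_e = E - E' = 319.6000 - 293.3904 = 26.2096 keV

(Intermediate values are shown rounded; full precision is carried through to the final answer.)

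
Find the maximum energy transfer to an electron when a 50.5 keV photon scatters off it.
8.3342 keV

Maximum energy transfer occurs at θ = 180° (backscattering).

Initial photon: E₀ = 50.5 keV → λ₀ = 24.5513 pm

Maximum Compton shift (at 180°):
Δλ_max = 2λ_C = 2 × 2.4263 = 4.8526 pm

Final wavelength:
λ' = 24.5513 + 4.8526 = 29.4039 pm

Minimum photon energy (maximum energy to electron):
E'_min = hc/λ' = 42.1658 keV

Maximum electron kinetic energy:
K_max = E₀ - E'_min = 50.5000 - 42.1658 = 8.3342 keV

(Intermediate values are shown rounded; full precision is carried through to the final answer.)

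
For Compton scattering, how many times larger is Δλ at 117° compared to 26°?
117° produces the larger shift by a factor of 14.367

Calculate both shifts using Δλ = λ_C(1 - cos θ):

For θ₁ = 26°:
Δλ₁ = 2.4263 × (1 - cos(26°))
Δλ₁ = 2.4263 × 0.1012
Δλ₁ = 0.2456 pm

For θ₂ = 117°:
Δλ₂ = 2.4263 × (1 - cos(117°))
Δλ₂ = 2.4263 × 1.4540
Δλ₂ = 3.5278 pm

The 117° angle produces the larger shift.
Ratio: 3.5278/0.2456 = 14.367

(Intermediate values are shown rounded; full precision is carried through to the final answer.)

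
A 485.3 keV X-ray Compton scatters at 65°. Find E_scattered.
313.4316 keV

First convert energy to wavelength:
λ = hc/E, with hc ≈ 1239.842 keV·pm (i.e. 1239.842 eV·nm)

For E = 485.3 keV = 485300 eV:
λ = 1239.842 keV·pm / 485.3 keV
λ = 2.5548 pm

Calculate the Compton shift:
Δλ = λ_C(1 - cos(65°)) = 2.4263 × 0.5774
Δλ = 1.4009 pm

Final wavelength:
λ' = 2.5548 + 1.4009 = 3.9557 pm

Final energy:
E' = hc/λ' = 1239.842 / 3.9557 = 313.4316 keV

(Intermediate values are shown rounded; full precision is carried through to the final answer.)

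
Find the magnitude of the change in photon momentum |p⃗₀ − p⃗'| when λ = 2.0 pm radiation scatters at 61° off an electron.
2.9298e-22 kg·m/s

Photon momentum magnitude is p = h/λ.

Initial momentum:
p₀ = h/λ = 6.6261e-34/2.0000e-12 = 3.3130e-22 kg·m/s

After scattering:
λ' = λ + Δλ = 2.0 + 1.2500 = 3.2500 pm
p' = h/λ' = 6.6261e-34/3.2500e-12 = 2.0388e-22 kg·m/s

Momentum is a vector; the scattered photon's direction makes angle θ = 61° with the incident direction. The magnitude of the vector change Δp⃗ = p⃗₀ − p⃗' is found from the law of cosines:
|Δp⃗|² = p₀² + p'² − 2p₀p'cos θ
|Δp⃗|² = (3.3130e-22)² + (2.0388e-22)² − 2·3.3130e-22·2.0388e-22·cos(61°)
|Δp⃗| = 2.9298e-22 kg·m/s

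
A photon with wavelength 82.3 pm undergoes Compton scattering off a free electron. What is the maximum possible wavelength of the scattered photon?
87.1526 pm (at θ = 180°)

The Compton shift is Δλ = λ_C(1 − cos θ).

Since cos θ ranges from −1 to 1, the factor (1 − cos θ) ranges from 0 to 2; the maximum shift occurs at θ = 180° (backscattering):
Δλ_max = 2λ_C = 2 × 2.4263 pm = 4.8526 pm

Maximum scattered wavelength:
λ'_max = λ₀ + Δλ_max = 82.3 + 4.8526 = 87.1526 pm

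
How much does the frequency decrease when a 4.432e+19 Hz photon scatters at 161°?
1.822e+19 Hz (decrease)

Convert frequency to wavelength (c = 299792458 m/s):
λ₀ = c/f₀ = 299792458/4.432e+19 = 6.7642703e-12 m = 6.7643 pm

Calculate Compton shift:
Δλ = λ_C(1 - cos(161°)) = 4.7204 pm

Final wavelength:
λ' = λ₀ + Δλ = 6.7643 + 4.7204 = 11.4847 pm

Final frequency:
f' = c/λ' = 299792458/1.1484702e-11 = 2.6103634e+19 Hz

Frequency shift (decrease):
Δf = f₀ - f' = 4.432e+19 - 2.6103634e+19 = 1.822e+19 Hz

(Intermediate values are shown rounded; full precision is carried through to the final answer.)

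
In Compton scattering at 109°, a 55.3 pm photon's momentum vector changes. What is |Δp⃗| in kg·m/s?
1.8977e-23 kg·m/s

Photon momentum magnitude is p = h/λ.

Initial momentum:
p₀ = h/λ = 6.6261e-34/5.5300e-11 = 1.1982e-23 kg·m/s

After scattering:
λ' = λ + Δλ = 55.3 + 3.2162 = 58.5162 pm
p' = h/λ' = 6.6261e-34/5.8516e-11 = 1.1323e-23 kg·m/s

Momentum is a vector; the scattered photon's direction makes angle θ = 109° with the incident direction. The magnitude of the vector change Δp⃗ = p⃗₀ − p⃗' is found from the law of cosines:
|Δp⃗|² = p₀² + p'² − 2p₀p'cos θ
|Δp⃗|² = (1.1982e-23)² + (1.1323e-23)² − 2·1.1982e-23·1.1323e-23·cos(109°)
|Δp⃗| = 1.8977e-23 kg·m/s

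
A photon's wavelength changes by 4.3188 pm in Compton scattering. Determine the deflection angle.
141.26°

From the Compton formula Δλ = λ_C(1 - cos θ), we can solve for θ:

cos θ = 1 - Δλ/λ_C

Given:
- Δλ = 4.3188 pm
- λ_C = h/(m_e·c) ≈ 2.42631024 pm

cos θ = 1 - 4.3188/2.42631024
cos θ = 1 - 1.779987
cos θ = -0.779987

θ = arccos(-0.779987)
θ = 141.26°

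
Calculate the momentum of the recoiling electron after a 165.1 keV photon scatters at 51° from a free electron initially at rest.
7.2412e-23 kg·m/s

The electron is initially at rest, so by conservation of momentum:
p⃗_e = p⃗₀ − p⃗'  (incident photon momentum minus scattered photon momentum)

Photon momentum magnitudes (p = h/λ = E/c):
λ₀ = hc/E₀ = 7.5096 pm → p₀ = h/λ₀ = 8.8234e-23 kg·m/s
Δλ = λ_C(1 − cos 51°) = 0.8994 pm
λ' = 8.4090 pm → p' = h/λ' = 7.8797e-23 kg·m/s

The scattered photon makes angle θ = 51° with the incident direction, so by the law of cosines:
|p⃗_e|² = p₀² + p'² − 2p₀p'cos θ
|p⃗_e|² = (8.8234e-23)² + (7.8797e-23)² − 2·8.8234e-23·7.8797e-23·cos(51°)
|p⃗_e| = 7.2412e-23 kg·m/s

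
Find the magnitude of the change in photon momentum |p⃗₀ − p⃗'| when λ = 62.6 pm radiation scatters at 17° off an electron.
3.1265e-24 kg·m/s

Photon momentum magnitude is p = h/λ.

Initial momentum:
p₀ = h/λ = 6.6261e-34/6.2600e-11 = 1.0585e-23 kg·m/s

After scattering:
λ' = λ + Δλ = 62.6 + 0.1060 = 62.7060 pm
p' = h/λ' = 6.6261e-34/6.2706e-11 = 1.0567e-23 kg·m/s

Momentum is a vector; the scattered photon's direction makes angle θ = 17° with the incident direction. The magnitude of the vector change Δp⃗ = p⃗₀ − p⃗' is found from the law of cosines:
|Δp⃗|² = p₀² + p'² − 2p₀p'cos θ
|Δp⃗|² = (1.0585e-23)² + (1.0567e-23)² − 2·1.0585e-23·1.0567e-23·cos(17°)
|Δp⃗| = 3.1265e-24 kg·m/s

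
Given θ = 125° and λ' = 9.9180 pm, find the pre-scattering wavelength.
6.1000 pm

From λ' = λ + Δλ, we have λ = λ' - Δλ

First calculate the Compton shift:
Δλ = λ_C(1 - cos θ)
Δλ = 2.4263 × (1 - cos(125°))
Δλ = 2.4263 × 1.5736
Δλ = 3.8180 pm

Initial wavelength:
λ = λ' - Δλ
λ = 9.9180 - 3.8180
λ = 6.1000 pm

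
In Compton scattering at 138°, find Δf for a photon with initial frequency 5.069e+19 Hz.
2.114e+19 Hz (decrease)

Convert frequency to wavelength (c = 299792458 m/s):
λ₀ = c/f₀ = 299792458/5.069e+19 = 5.9142327e-12 m = 5.9142 pm

Calculate Compton shift:
Δλ = λ_C(1 - cos(138°)) = 4.2294 pm

Final wavelength:
λ' = λ₀ + Δλ = 5.9142 + 4.2294 = 10.1436 pm

Final frequency:
f' = c/λ' = 299792458/1.0143643e-11 = 2.9554713e+19 Hz

Frequency shift (decrease):
Δf = f₀ - f' = 5.069e+19 - 2.9554713e+19 = 2.114e+19 Hz

(Intermediate values are shown rounded; full precision is carried through to the final answer.)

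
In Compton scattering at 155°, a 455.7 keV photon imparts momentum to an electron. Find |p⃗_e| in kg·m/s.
3.2751e-22 kg·m/s

The electron is initially at rest, so by conservation of momentum:
p⃗_e = p⃗₀ − p⃗'  (incident photon momentum minus scattered photon momentum)

Photon momentum magnitudes (p = h/λ = E/c):
λ₀ = hc/E₀ = 2.7207 pm → p₀ = h/λ₀ = 2.4354e-22 kg·m/s
Δλ = λ_C(1 − cos 155°) = 4.6253 pm
λ' = 7.3460 pm → p' = h/λ' = 9.0199e-23 kg·m/s

The scattered photon makes angle θ = 155° with the incident direction, so by the law of cosines:
|p⃗_e|² = p₀² + p'² − 2p₀p'cos θ
|p⃗_e|² = (2.4354e-22)² + (9.0199e-23)² − 2·2.4354e-22·9.0199e-23·cos(155°)
|p⃗_e| = 3.2751e-22 kg·m/s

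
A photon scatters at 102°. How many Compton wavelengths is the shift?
1.2079 λ_C

The Compton shift formula is:
Δλ = λ_C(1 - cos θ)

Dividing both sides by λ_C:
Δλ/λ_C = 1 - cos θ

For θ = 102°:
Δλ/λ_C = 1 - cos(102°)
Δλ/λ_C = 1 - -0.2079
Δλ/λ_C = 1.2079

This means the shift is 1.2079 × λ_C = 2.9308 pm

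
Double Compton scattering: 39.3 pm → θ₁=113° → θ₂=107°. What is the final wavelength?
45.8100 pm

Apply Compton shift twice:

First scattering at θ₁ = 113°:
Δλ₁ = λ_C(1 - cos(113°))
Δλ₁ = 2.4263 × 1.3907
Δλ₁ = 3.3743 pm

After first scattering:
λ₁ = 39.3 + 3.3743 = 42.6743 pm

Second scattering at θ₂ = 107°:
Δλ₂ = λ_C(1 - cos(107°))
Δλ₂ = 2.4263 × 1.2924
Δλ₂ = 3.1357 pm

Final wavelength:
λ₂ = 42.6743 + 3.1357 = 45.8100 pm

Total shift: Δλ_total = 3.3743 + 3.1357 = 6.5100 pm

(Intermediate values are shown rounded; full precision is carried through to the final answer.)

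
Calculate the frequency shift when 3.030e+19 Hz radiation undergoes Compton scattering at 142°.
9.236e+18 Hz (decrease)

Convert frequency to wavelength (c = 299792458 m/s):
λ₀ = c/f₀ = 299792458/3.030e+19 = 9.8941405e-12 m = 9.8941 pm

Calculate Compton shift:
Δλ = λ_C(1 - cos(142°)) = 4.3383 pm

Final wavelength:
λ' = λ₀ + Δλ = 9.8941 + 4.3383 = 14.2324 pm

Final frequency:
f' = c/λ' = 299792458/1.4232409e-11 = 2.1064069e+19 Hz

Frequency shift (decrease):
Δf = f₀ - f' = 3.030e+19 - 2.1064069e+19 = 9.236e+18 Hz

(Intermediate values are shown rounded; full precision is carried through to the final answer.)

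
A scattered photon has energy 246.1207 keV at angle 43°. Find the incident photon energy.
282.6999 keV

Convert final energy to wavelength (hc ≈ 1239.842 keV·pm):
λ' = hc/E' = 1239.842 / 246.1207 = 5.0375 pm

Calculate the Compton shift:
Δλ = λ_C(1 - cos(43°))
Δλ = 2.4263 × (1 - cos(43°))
Δλ = 0.6518 pm

Initial wavelength:
λ = λ' - Δλ = 5.0375 - 0.6518 = 4.3857 pm

Initial energy:
E = hc/λ = 1239.842 / 4.3857 = 282.6999 keV

(Intermediate values are shown rounded; full precision is carried through to the final answer.)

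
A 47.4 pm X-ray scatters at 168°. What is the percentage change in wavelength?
10.1257%

Calculate the Compton shift:
Δλ = λ_C(1 - cos(168°))
Δλ = 2.4263 × (1 - cos(168°))
Δλ = 2.4263 × 1.9781
Δλ = 4.7996 pm

Percentage change:
(Δλ/λ₀) × 100 = (4.7996/47.4) × 100
= 10.1257%

(Intermediate values are shown rounded; full precision is carried through to the final answer.)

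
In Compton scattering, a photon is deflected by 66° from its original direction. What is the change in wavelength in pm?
1.4394 pm

Using the Compton scattering formula:
Δλ = λ_C(1 - cos θ)

where λ_C = h/(m_e·c) ≈ 2.4263 pm is the Compton wavelength of an electron.

For θ = 66°:
cos(66°) = 0.4067
1 - cos(66°) = 0.5933

Δλ = 2.4263 × 0.5933
Δλ = 1.4394 pm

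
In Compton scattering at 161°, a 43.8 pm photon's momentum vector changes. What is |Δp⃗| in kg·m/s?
2.8391e-23 kg·m/s

Photon momentum magnitude is p = h/λ.

Initial momentum:
p₀ = h/λ = 6.6261e-34/4.3800e-11 = 1.5128e-23 kg·m/s

After scattering:
λ' = λ + Δλ = 43.8 + 4.7204 = 48.5204 pm
p' = h/λ' = 6.6261e-34/4.8520e-11 = 1.3656e-23 kg·m/s

Momentum is a vector; the scattered photon's direction makes angle θ = 161° with the incident direction. The magnitude of the vector change Δp⃗ = p⃗₀ − p⃗' is found from the law of cosines:
|Δp⃗|² = p₀² + p'² − 2p₀p'cos θ
|Δp⃗|² = (1.5128e-23)² + (1.3656e-23)² − 2·1.5128e-23·1.3656e-23·cos(161°)
|Δp⃗| = 2.8391e-23 kg·m/s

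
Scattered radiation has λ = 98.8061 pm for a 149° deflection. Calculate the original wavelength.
94.3000 pm

From λ' = λ + Δλ, we have λ = λ' - Δλ

First calculate the Compton shift:
Δλ = λ_C(1 - cos θ)
Δλ = 2.4263 × (1 - cos(149°))
Δλ = 2.4263 × 1.8572
Δλ = 4.5061 pm

Initial wavelength:
λ = λ' - Δλ
λ = 98.8061 - 4.5061
λ = 94.3000 pm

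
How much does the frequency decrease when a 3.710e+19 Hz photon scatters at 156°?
1.354e+19 Hz (decrease)

Convert frequency to wavelength (c = 299792458 m/s):
λ₀ = c/f₀ = 299792458/3.710e+19 = 8.0806592e-12 m = 8.0807 pm

Calculate Compton shift:
Δλ = λ_C(1 - cos(156°)) = 4.6429 pm

Final wavelength:
λ' = λ₀ + Δλ = 8.0807 + 4.6429 = 12.7235 pm

Final frequency:
f' = c/λ' = 299792458/1.2723514e-11 = 2.3562080e+19 Hz

Frequency shift (decrease):
Δf = f₀ - f' = 3.710e+19 - 2.3562080e+19 = 1.354e+19 Hz

(Intermediate values are shown rounded; full precision is carried through to the final answer.)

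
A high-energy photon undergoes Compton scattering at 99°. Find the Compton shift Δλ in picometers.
2.8059 pm

Using the Compton scattering formula:
Δλ = λ_C(1 - cos θ)

where λ_C = h/(m_e·c) ≈ 2.4263 pm is the Compton wavelength of an electron.

For θ = 99°:
cos(99°) = -0.1564
1 - cos(99°) = 1.1564

Δλ = 2.4263 × 1.1564
Δλ = 2.8059 pm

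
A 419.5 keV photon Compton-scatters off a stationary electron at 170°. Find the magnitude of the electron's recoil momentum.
3.0852e-22 kg·m/s

The electron is initially at rest, so by conservation of momentum:
p⃗_e = p⃗₀ − p⃗'  (incident photon momentum minus scattered photon momentum)

Photon momentum magnitudes (p = h/λ = E/c):
λ₀ = hc/E₀ = 2.9555 pm → p₀ = h/λ₀ = 2.2419e-22 kg·m/s
Δλ = λ_C(1 − cos 170°) = 4.8158 pm
λ' = 7.7713 pm → p' = h/λ' = 8.5264e-23 kg·m/s

The scattered photon makes angle θ = 170° with the incident direction, so by the law of cosines:
|p⃗_e|² = p₀² + p'² − 2p₀p'cos θ
|p⃗_e|² = (2.2419e-22)² + (8.5264e-23)² − 2·2.2419e-22·8.5264e-23·cos(170°)
|p⃗_e| = 3.0852e-22 kg·m/s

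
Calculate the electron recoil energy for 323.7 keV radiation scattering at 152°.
176.0793 keV

By energy conservation: K_e = E_initial - E_final

First find the scattered photon energy:
Initial wavelength: λ = hc/E = 3.8302 pm
Compton shift: Δλ = λ_C(1 - cos(152°)) = 4.5686 pm
Final wavelength: λ' = 3.8302 + 4.5686 = 8.3988 pm
Final photon energy: E' = hc/λ' = 147.6207 keV

Electron kinetic energy:
K_e = E - E' = 323.7000 - 147.6207 = 176.0793 keV

(Intermediate values are shown rounded; full precision is carried through to the final answer.)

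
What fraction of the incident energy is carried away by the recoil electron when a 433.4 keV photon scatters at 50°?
0.2325 (or 23.25%)

Calculate initial and final photon energies:

Initial: E₀ = 433.4 keV → λ₀ = 2.8607 pm
Compton shift: Δλ = 0.8667 pm
Final wavelength: λ' = 3.7274 pm
Final energy: E' = 332.6254 keV

Fractional energy loss:
(E₀ - E')/E₀ = (433.4000 - 332.6254)/433.4000
= 100.7746/433.4000
= 0.2325
= 23.25%

(Intermediate values are shown rounded; full precision is carried through to the final answer.)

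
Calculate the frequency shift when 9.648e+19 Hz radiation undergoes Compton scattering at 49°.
2.043e+19 Hz (decrease)

Convert frequency to wavelength (c = 299792458 m/s):
λ₀ = c/f₀ = 299792458/9.648e+19 = 3.1073016e-12 m = 3.1073 pm

Calculate Compton shift:
Δλ = λ_C(1 - cos(49°)) = 0.8345 pm

Final wavelength:
λ' = λ₀ + Δλ = 3.1073 + 0.8345 = 3.9418 pm

Final frequency:
f' = c/λ' = 299792458/3.9418091e-12 = 7.6054535e+19 Hz

Frequency shift (decrease):
Δf = f₀ - f' = 9.648e+19 - 7.6054535e+19 = 2.043e+19 Hz

(Intermediate values are shown rounded; full precision is carried through to the final answer.)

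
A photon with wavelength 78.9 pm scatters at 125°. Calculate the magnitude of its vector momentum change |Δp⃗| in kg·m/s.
1.4556e-23 kg·m/s

Photon momentum magnitude is p = h/λ.

Initial momentum:
p₀ = h/λ = 6.6261e-34/7.8900e-11 = 8.3981e-24 kg·m/s

After scattering:
λ' = λ + Δλ = 78.9 + 3.8180 = 82.7180 pm
p' = h/λ' = 6.6261e-34/8.2718e-11 = 8.0104e-24 kg·m/s

Momentum is a vector; the scattered photon's direction makes angle θ = 125° with the incident direction. The magnitude of the vector change Δp⃗ = p⃗₀ − p⃗' is found from the law of cosines:
|Δp⃗|² = p₀² + p'² − 2p₀p'cos θ
|Δp⃗|² = (8.3981e-24)² + (8.0104e-24)² − 2·8.3981e-24·8.0104e-24·cos(125°)
|Δp⃗| = 1.4556e-23 kg·m/s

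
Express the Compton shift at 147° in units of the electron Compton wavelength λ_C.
1.8387 λ_C

The Compton shift formula is:
Δλ = λ_C(1 - cos θ)

Dividing both sides by λ_C:
Δλ/λ_C = 1 - cos θ

For θ = 147°:
Δλ/λ_C = 1 - cos(147°)
Δλ/λ_C = 1 - -0.8387
Δλ/λ_C = 1.8387

This means the shift is 1.8387 × λ_C = 4.4612 pm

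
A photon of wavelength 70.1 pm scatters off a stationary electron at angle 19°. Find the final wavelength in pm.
70.2322 pm

Using the Compton scattering formula:
λ' = λ + Δλ = λ + λ_C(1 - cos θ)

Given:
- Initial wavelength λ = 70.1 pm
- Scattering angle θ = 19°
- Compton wavelength λ_C ≈ 2.4263 pm

Calculate the shift:
Δλ = 2.4263 × (1 - cos(19°))
Δλ = 2.4263 × 0.0545
Δλ = 0.1322 pm

Final wavelength:
λ' = 70.1 + 0.1322 = 70.2322 pm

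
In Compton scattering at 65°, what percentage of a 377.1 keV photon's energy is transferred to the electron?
0.2988 (or 29.88%)

Calculate initial and final photon energies:

Initial: E₀ = 377.1 keV → λ₀ = 3.2878 pm
Compton shift: Δλ = 1.4009 pm
Final wavelength: λ' = 4.6887 pm
Final energy: E' = 264.4296 keV

Fractional energy loss:
(E₀ - E')/E₀ = (377.1000 - 264.4296)/377.1000
= 112.6704/377.1000
= 0.2988
= 29.88%

(Intermediate values are shown rounded; full precision is carried through to the final answer.)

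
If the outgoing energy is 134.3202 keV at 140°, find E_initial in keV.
250.6998 keV

Convert final energy to wavelength (hc ≈ 1239.842 keV·pm):
λ' = hc/E' = 1239.842 / 134.3202 = 9.2305 pm

Calculate the Compton shift:
Δλ = λ_C(1 - cos(140°))
Δλ = 2.4263 × (1 - cos(140°))
Δλ = 4.2850 pm

Initial wavelength:
λ = λ' - Δλ = 9.2305 - 4.2850 = 4.9455 pm

Initial energy:
E = hc/λ = 1239.842 / 4.9455 = 250.6998 keV

(Intermediate values are shown rounded; full precision is carried through to the final answer.)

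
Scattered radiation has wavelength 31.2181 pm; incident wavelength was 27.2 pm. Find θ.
131.00°

First find the wavelength shift:
Δλ = λ' - λ = 31.2181 - 27.2 = 4.0181 pm

Using Δλ = λ_C(1 - cos θ), with λ_C = h/(m_e·c) ≈ 2.42631024 pm:
cos θ = 1 - Δλ/λ_C
cos θ = 1 - 4.0181/2.42631024
cos θ = -0.656054

θ = arccos(-0.656054)
θ = 131.00°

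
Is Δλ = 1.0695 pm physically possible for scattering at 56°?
Yes, consistent

Calculate the expected shift for θ = 56°:

Δλ_expected = λ_C(1 - cos(56°))
Δλ_expected = 2.4263 × (1 - cos(56°))
Δλ_expected = 2.4263 × 0.4408
Δλ_expected = 1.0695 pm

Given shift: 1.0695 pm
Expected shift: 1.0695 pm
Difference: 0.0000 pm

The values match. This is consistent with Compton scattering at the stated angle.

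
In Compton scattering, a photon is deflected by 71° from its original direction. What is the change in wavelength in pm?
1.6364 pm

Using the Compton scattering formula:
Δλ = λ_C(1 - cos θ)

where λ_C = h/(m_e·c) ≈ 2.4263 pm is the Compton wavelength of an electron.

For θ = 71°:
cos(71°) = 0.3256
1 - cos(71°) = 0.6744

Δλ = 2.4263 × 0.6744
Δλ = 1.6364 pm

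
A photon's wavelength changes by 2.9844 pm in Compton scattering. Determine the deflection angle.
103.30°

From the Compton formula Δλ = λ_C(1 - cos θ), we can solve for θ:

cos θ = 1 - Δλ/λ_C

Given:
- Δλ = 2.9844 pm
- λ_C = h/(m_e·c) ≈ 2.42631024 pm

cos θ = 1 - 2.9844/2.42631024
cos θ = 1 - 1.230016
cos θ = -0.230016

θ = arccos(-0.230016)
θ = 103.30°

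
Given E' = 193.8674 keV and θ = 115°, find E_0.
421.1998 keV

Convert final energy to wavelength (hc ≈ 1239.842 keV·pm):
λ' = hc/E' = 1239.842 / 193.8674 = 6.3953 pm

Calculate the Compton shift:
Δλ = λ_C(1 - cos(115°))
Δλ = 2.4263 × (1 - cos(115°))
Δλ = 3.4517 pm

Initial wavelength:
λ = λ' - Δλ = 6.3953 - 3.4517 = 2.9436 pm

Initial energy:
E = hc/λ = 1239.842 / 2.9436 = 421.1998 keV

(Intermediate values are shown rounded; full precision is carried through to the final answer.)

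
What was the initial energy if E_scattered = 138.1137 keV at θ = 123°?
237.1001 keV

Convert final energy to wavelength (hc ≈ 1239.842 keV·pm):
λ' = hc/E' = 1239.842 / 138.1137 = 8.9770 pm

Calculate the Compton shift:
Δλ = λ_C(1 - cos(123°))
Δλ = 2.4263 × (1 - cos(123°))
Δλ = 3.7478 pm

Initial wavelength:
λ = λ' - Δλ = 8.9770 - 3.7478 = 5.2292 pm

Initial energy:
E = hc/λ = 1239.842 / 5.2292 = 237.1001 keV

(Intermediate values are shown rounded; full precision is carried through to the final answer.)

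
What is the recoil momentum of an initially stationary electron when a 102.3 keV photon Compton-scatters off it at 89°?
7.0633e-23 kg·m/s

The electron is initially at rest, so by conservation of momentum:
p⃗_e = p⃗₀ − p⃗'  (incident photon momentum minus scattered photon momentum)

Photon momentum magnitudes (p = h/λ = E/c):
λ₀ = hc/E₀ = 12.1197 pm → p₀ = h/λ₀ = 5.4672e-23 kg·m/s
Δλ = λ_C(1 − cos 89°) = 2.3840 pm
λ' = 14.5036 pm → p' = h/λ' = 4.5686e-23 kg·m/s

The scattered photon makes angle θ = 89° with the incident direction, so by the law of cosines:
|p⃗_e|² = p₀² + p'² − 2p₀p'cos θ
|p⃗_e|² = (5.4672e-23)² + (4.5686e-23)² − 2·5.4672e-23·4.5686e-23·cos(89°)
|p⃗_e| = 7.0633e-23 kg·m/s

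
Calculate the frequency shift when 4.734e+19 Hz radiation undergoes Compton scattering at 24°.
1.518e+18 Hz (decrease)

Convert frequency to wavelength (c = 299792458 m/s):
λ₀ = c/f₀ = 299792458/4.734e+19 = 6.3327515e-12 m = 6.3328 pm

Calculate Compton shift:
Δλ = λ_C(1 - cos(24°)) = 0.2098 pm

Final wavelength:
λ' = λ₀ + Δλ = 6.3328 + 0.2098 = 6.5425 pm

Final frequency:
f' = c/λ' = 299792458/6.5425171e-12 = 4.5822190e+19 Hz

Frequency shift (decrease):
Δf = f₀ - f' = 4.734e+19 - 4.5822190e+19 = 1.518e+18 Hz

(Intermediate values are shown rounded; full precision is carried through to the final answer.)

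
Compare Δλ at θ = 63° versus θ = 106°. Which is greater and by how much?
106° produces the larger shift by a factor of 2.336

Calculate both shifts using Δλ = λ_C(1 - cos θ):

For θ₁ = 63°:
Δλ₁ = 2.4263 × (1 - cos(63°))
Δλ₁ = 2.4263 × 0.5460
Δλ₁ = 1.3248 pm

For θ₂ = 106°:
Δλ₂ = 2.4263 × (1 - cos(106°))
Δλ₂ = 2.4263 × 1.2756
Δλ₂ = 3.0951 pm

The 106° angle produces the larger shift.
Ratio: 3.0951/1.3248 = 2.336

(Intermediate values are shown rounded; full precision is carried through to the final answer.)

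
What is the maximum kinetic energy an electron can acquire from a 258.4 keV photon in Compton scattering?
129.9292 keV

Maximum energy transfer occurs at θ = 180° (backscattering).

Initial photon: E₀ = 258.4 keV → λ₀ = 4.7982 pm

Maximum Compton shift (at 180°):
Δλ_max = 2λ_C = 2 × 2.4263 = 4.8526 pm

Final wavelength:
λ' = 4.7982 + 4.8526 = 9.6508 pm

Minimum photon energy (maximum energy to electron):
E'_min = hc/λ' = 128.4708 keV

Maximum electron kinetic energy:
K_max = E₀ - E'_min = 258.4000 - 128.4708 = 129.9292 keV

(Intermediate values are shown rounded; full precision is carried through to the final answer.)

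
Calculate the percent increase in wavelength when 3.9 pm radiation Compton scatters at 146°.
113.7901%

Calculate the Compton shift:
Δλ = λ_C(1 - cos(146°))
Δλ = 2.4263 × (1 - cos(146°))
Δλ = 2.4263 × 1.8290
Δλ = 4.4378 pm

Percentage change:
(Δλ/λ₀) × 100 = (4.4378/3.9) × 100
= 113.7901%

(Intermediate values are shown rounded; full precision is carried through to the final answer.)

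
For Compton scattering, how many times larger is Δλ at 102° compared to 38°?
102° produces the larger shift by a factor of 5.698

Calculate both shifts using Δλ = λ_C(1 - cos θ):

For θ₁ = 38°:
Δλ₁ = 2.4263 × (1 - cos(38°))
Δλ₁ = 2.4263 × 0.2120
Δλ₁ = 0.5144 pm

For θ₂ = 102°:
Δλ₂ = 2.4263 × (1 - cos(102°))
Δλ₂ = 2.4263 × 1.2079
Δλ₂ = 2.9308 pm

The 102° angle produces the larger shift.
Ratio: 2.9308/0.5144 = 5.698

(Intermediate values are shown rounded; full precision is carried through to the final answer.)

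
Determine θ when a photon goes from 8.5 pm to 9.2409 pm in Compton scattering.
46.00°

First find the wavelength shift:
Δλ = λ' - λ = 9.2409 - 8.5 = 0.7409 pm

Using Δλ = λ_C(1 - cos θ), with λ_C = h/(m_e·c) ≈ 2.42631024 pm:
cos θ = 1 - Δλ/λ_C
cos θ = 1 - 0.7409/2.42631024
cos θ = 0.694639

θ = arccos(0.694639)
θ = 46.00°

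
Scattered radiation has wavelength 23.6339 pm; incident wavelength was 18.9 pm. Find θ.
162.00°

First find the wavelength shift:
Δλ = λ' - λ = 23.6339 - 18.9 = 4.7339 pm

Using Δλ = λ_C(1 - cos θ), with λ_C = h/(m_e·c) ≈ 2.42631024 pm:
cos θ = 1 - Δλ/λ_C
cos θ = 1 - 4.7339/2.42631024
cos θ = -0.951070

θ = arccos(-0.951070)
θ = 162.00°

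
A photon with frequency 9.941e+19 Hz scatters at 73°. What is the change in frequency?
3.606e+19 Hz (decrease)

Convert frequency to wavelength (c = 299792458 m/s):
λ₀ = c/f₀ = 299792458/9.941e+19 = 3.0157173e-12 m = 3.0157 pm

Calculate Compton shift:
Δλ = λ_C(1 - cos(73°)) = 1.7169 pm

Final wavelength:
λ' = λ₀ + Δλ = 3.0157 + 1.7169 = 4.7326 pm

Final frequency:
f' = c/λ' = 299792458/4.7326431e-12 = 6.3345672e+19 Hz

Frequency shift (decrease):
Δf = f₀ - f' = 9.941e+19 - 6.3345672e+19 = 3.606e+19 Hz

(Intermediate values are shown rounded; full precision is carried through to the final answer.)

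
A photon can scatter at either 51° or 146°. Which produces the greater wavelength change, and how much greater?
146° produces the larger shift by a factor of 4.934

Calculate both shifts using Δλ = λ_C(1 - cos θ):

For θ₁ = 51°:
Δλ₁ = 2.4263 × (1 - cos(51°))
Δλ₁ = 2.4263 × 0.3707
Δλ₁ = 0.8994 pm

For θ₂ = 146°:
Δλ₂ = 2.4263 × (1 - cos(146°))
Δλ₂ = 2.4263 × 1.8290
Δλ₂ = 4.4378 pm

The 146° angle produces the larger shift.
Ratio: 4.4378/0.8994 = 4.934

(Intermediate values are shown rounded; full precision is carried through to the final answer.)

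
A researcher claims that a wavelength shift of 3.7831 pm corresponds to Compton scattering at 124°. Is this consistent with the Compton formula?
Yes, consistent

Calculate the expected shift for θ = 124°:

Δλ_expected = λ_C(1 - cos(124°))
Δλ_expected = 2.4263 × (1 - cos(124°))
Δλ_expected = 2.4263 × 1.5592
Δλ_expected = 3.7831 pm

Given shift: 3.7831 pm
Expected shift: 3.7831 pm
Difference: 0.0000 pm

The values match. This is consistent with Compton scattering at the stated angle.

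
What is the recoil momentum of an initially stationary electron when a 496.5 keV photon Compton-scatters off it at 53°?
2.1426e-22 kg·m/s

The electron is initially at rest, so by conservation of momentum:
p⃗_e = p⃗₀ − p⃗'  (incident photon momentum minus scattered photon momentum)

Photon momentum magnitudes (p = h/λ = E/c):
λ₀ = hc/E₀ = 2.4972 pm → p₀ = h/λ₀ = 2.6534e-22 kg·m/s
Δλ = λ_C(1 − cos 53°) = 0.9661 pm
λ' = 3.4633 pm → p' = h/λ' = 1.9132e-22 kg·m/s

The scattered photon makes angle θ = 53° with the incident direction, so by the law of cosines:
|p⃗_e|² = p₀² + p'² − 2p₀p'cos θ
|p⃗_e|² = (2.6534e-22)² + (1.9132e-22)² − 2·2.6534e-22·1.9132e-22·cos(53°)
|p⃗_e| = 2.1426e-22 kg·m/s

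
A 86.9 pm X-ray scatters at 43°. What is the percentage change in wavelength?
0.7501%

Calculate the Compton shift:
Δλ = λ_C(1 - cos(43°))
Δλ = 2.4263 × (1 - cos(43°))
Δλ = 2.4263 × 0.2686
Δλ = 0.6518 pm

Percentage change:
(Δλ/λ₀) × 100 = (0.6518/86.9) × 100
= 0.7501%

(Intermediate values are shown rounded; full precision is carried through to the final answer.)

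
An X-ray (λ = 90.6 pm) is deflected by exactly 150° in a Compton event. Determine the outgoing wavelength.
95.1276 pm

Using the Compton formula: λ' = λ + λ_C(1 − cos θ)

For θ = 150°, cos θ = -√3/2 (exact) ≈ -0.8660, so:
1 − cos 150° = 1 − (-√3/2) ≈ 1.8660

Δλ = λ_C × 1.8660 = 2.4263 × 1.8660 = 4.5276 pm

λ' = 90.6 + 4.5276 = 95.1276 pm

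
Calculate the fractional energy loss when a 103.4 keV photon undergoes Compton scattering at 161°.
0.2825 (or 28.25%)

Calculate initial and final photon energies:

Initial: E₀ = 103.4 keV → λ₀ = 11.9907 pm
Compton shift: Δλ = 4.7204 pm
Final wavelength: λ' = 16.7112 pm
Final energy: E' = 74.1924 keV

Fractional energy loss:
(E₀ - E')/E₀ = (103.4000 - 74.1924)/103.4000
= 29.2076/103.4000
= 0.2825
= 28.25%

(Intermediate values are shown rounded; full precision is carried through to the final answer.)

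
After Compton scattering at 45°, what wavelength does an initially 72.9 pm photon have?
73.6106 pm

Using the Compton formula: λ' = λ + λ_C(1 − cos θ)

For θ = 45°, cos θ = √2/2 (exact) ≈ 0.7071, so:
1 − cos 45° = 1 − (√2/2) ≈ 0.2929

Δλ = λ_C × 0.2929 = 2.4263 × 0.2929 = 0.7106 pm

λ' = 72.9 + 0.7106 = 73.6106 pm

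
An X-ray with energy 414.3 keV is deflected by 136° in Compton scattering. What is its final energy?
173.0591 keV

First convert energy to wavelength:
λ = hc/E, with hc ≈ 1239.842 keV·pm (i.e. 1239.842 eV·nm)

For E = 414.3 keV = 414300 eV:
λ = 1239.842 keV·pm / 414.3 keV
λ = 2.9926 pm

Calculate the Compton shift:
Δλ = λ_C(1 - cos(136°)) = 2.4263 × 1.7193
Δλ = 4.1717 pm

Final wavelength:
λ' = 2.9926 + 4.1717 = 7.1643 pm

Final energy:
E' = hc/λ' = 1239.842 / 7.1643 = 173.0591 keV

(Intermediate values are shown rounded; full precision is carried through to the final answer.)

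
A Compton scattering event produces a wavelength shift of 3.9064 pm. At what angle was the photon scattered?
127.59°

From the Compton formula Δλ = λ_C(1 - cos θ), we can solve for θ:

cos θ = 1 - Δλ/λ_C

Given:
- Δλ = 3.9064 pm
- λ_C = h/(m_e·c) ≈ 2.42631024 pm

cos θ = 1 - 3.9064/2.42631024
cos θ = 1 - 1.610017
cos θ = -0.610017

θ = arccos(-0.610017)
θ = 127.59°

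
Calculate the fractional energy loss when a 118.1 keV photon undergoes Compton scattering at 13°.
0.0059 (or 0.59%)

Calculate initial and final photon energies:

Initial: E₀ = 118.1 keV → λ₀ = 10.4982 pm
Compton shift: Δλ = 0.0622 pm
Final wavelength: λ' = 10.5604 pm
Final energy: E' = 117.4046 keV

Fractional energy loss:
(E₀ - E')/E₀ = (118.1000 - 117.4046)/118.1000
= 0.6954/118.1000
= 0.0059
= 0.59%

(Intermediate values are shown rounded; full precision is carried through to the final answer.)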